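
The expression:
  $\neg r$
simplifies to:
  $\neg r$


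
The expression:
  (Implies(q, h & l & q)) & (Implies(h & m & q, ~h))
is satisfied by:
  {h: True, l: True, m: False, q: False}
  {h: True, m: False, l: False, q: False}
  {l: True, h: False, m: False, q: False}
  {h: False, m: False, l: False, q: False}
  {h: True, m: True, l: True, q: False}
  {h: True, m: True, l: False, q: False}
  {m: True, l: True, h: False, q: False}
  {m: True, h: False, l: False, q: False}
  {q: True, h: True, l: True, m: False}


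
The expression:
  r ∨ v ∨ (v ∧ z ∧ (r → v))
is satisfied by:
  {r: True, v: True}
  {r: True, v: False}
  {v: True, r: False}


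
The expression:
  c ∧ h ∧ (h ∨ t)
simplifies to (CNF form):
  c ∧ h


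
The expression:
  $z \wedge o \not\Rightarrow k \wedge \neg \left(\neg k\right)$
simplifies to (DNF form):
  $\text{False}$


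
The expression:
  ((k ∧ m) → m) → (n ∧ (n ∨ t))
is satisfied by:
  {n: True}


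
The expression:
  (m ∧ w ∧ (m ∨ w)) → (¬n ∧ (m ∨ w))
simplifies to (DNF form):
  ¬m ∨ ¬n ∨ ¬w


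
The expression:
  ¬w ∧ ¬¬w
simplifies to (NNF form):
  False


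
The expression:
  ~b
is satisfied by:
  {b: False}


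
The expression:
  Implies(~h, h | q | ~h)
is always true.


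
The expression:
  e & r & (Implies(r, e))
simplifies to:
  e & r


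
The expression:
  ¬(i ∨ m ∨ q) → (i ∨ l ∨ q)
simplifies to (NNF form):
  i ∨ l ∨ m ∨ q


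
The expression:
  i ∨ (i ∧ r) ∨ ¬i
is always true.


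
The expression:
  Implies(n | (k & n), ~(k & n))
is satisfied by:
  {k: False, n: False}
  {n: True, k: False}
  {k: True, n: False}


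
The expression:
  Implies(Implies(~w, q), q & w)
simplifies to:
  (q & w) | (~q & ~w)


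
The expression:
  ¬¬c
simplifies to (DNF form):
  c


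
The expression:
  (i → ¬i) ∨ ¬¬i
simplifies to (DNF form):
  True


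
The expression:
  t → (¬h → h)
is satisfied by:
  {h: True, t: False}
  {t: False, h: False}
  {t: True, h: True}


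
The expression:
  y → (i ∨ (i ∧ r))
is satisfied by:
  {i: True, y: False}
  {y: False, i: False}
  {y: True, i: True}


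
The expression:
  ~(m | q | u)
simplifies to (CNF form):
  ~m & ~q & ~u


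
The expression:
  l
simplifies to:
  l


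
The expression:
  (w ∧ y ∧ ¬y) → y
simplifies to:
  True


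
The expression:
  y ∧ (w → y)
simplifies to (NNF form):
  y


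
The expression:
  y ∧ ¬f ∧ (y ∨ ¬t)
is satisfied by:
  {y: True, f: False}


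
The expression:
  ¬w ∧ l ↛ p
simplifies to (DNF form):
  l ∧ ¬p ∧ ¬w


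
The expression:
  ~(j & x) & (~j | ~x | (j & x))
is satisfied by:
  {x: False, j: False}
  {j: True, x: False}
  {x: True, j: False}


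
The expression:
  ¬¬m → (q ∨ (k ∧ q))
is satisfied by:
  {q: True, m: False}
  {m: False, q: False}
  {m: True, q: True}


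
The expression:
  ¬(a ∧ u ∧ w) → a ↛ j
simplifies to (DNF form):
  (a ∧ ¬j) ∨ (a ∧ u ∧ w) ∨ (a ∧ u ∧ ¬j) ∨ (a ∧ w ∧ ¬j)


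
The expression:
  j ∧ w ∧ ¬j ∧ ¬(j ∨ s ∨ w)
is never true.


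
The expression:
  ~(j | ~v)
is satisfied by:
  {v: True, j: False}


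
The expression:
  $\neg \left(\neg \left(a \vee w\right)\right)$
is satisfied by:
  {a: True, w: True}
  {a: True, w: False}
  {w: True, a: False}


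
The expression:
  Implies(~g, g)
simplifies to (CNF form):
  g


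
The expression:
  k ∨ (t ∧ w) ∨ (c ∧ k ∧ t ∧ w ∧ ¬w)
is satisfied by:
  {k: True, w: True, t: True}
  {k: True, w: True, t: False}
  {k: True, t: True, w: False}
  {k: True, t: False, w: False}
  {w: True, t: True, k: False}


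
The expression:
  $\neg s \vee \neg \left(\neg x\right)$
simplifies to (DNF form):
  $x \vee \neg s$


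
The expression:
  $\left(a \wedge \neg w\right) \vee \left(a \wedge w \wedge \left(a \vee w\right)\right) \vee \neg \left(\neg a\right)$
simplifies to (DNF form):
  $a$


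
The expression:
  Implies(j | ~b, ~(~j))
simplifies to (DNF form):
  b | j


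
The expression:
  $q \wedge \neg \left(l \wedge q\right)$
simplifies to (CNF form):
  $q \wedge \neg l$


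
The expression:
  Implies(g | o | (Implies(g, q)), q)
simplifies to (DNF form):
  q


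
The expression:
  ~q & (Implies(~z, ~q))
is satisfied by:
  {q: False}


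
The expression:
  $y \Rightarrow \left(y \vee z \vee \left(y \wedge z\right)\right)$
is always true.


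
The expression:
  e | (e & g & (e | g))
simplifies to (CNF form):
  e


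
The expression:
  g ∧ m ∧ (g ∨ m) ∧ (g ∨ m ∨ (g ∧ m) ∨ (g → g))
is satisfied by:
  {m: True, g: True}


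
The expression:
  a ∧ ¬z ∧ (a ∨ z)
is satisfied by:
  {a: True, z: False}


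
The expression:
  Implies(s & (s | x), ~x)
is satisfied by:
  {s: False, x: False}
  {x: True, s: False}
  {s: True, x: False}


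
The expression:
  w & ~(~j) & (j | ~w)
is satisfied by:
  {j: True, w: True}


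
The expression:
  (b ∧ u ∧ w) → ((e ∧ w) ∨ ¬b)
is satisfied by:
  {e: True, u: False, b: False, w: False}
  {w: False, u: False, e: False, b: False}
  {w: True, e: True, u: False, b: False}
  {w: True, u: False, e: False, b: False}
  {b: True, e: True, w: False, u: False}
  {b: True, w: False, u: False, e: False}
  {b: True, w: True, e: True, u: False}
  {b: True, w: True, u: False, e: False}
  {e: True, u: True, b: False, w: False}
  {u: True, b: False, e: False, w: False}
  {w: True, u: True, e: True, b: False}
  {w: True, u: True, b: False, e: False}
  {e: True, u: True, b: True, w: False}
  {u: True, b: True, w: False, e: False}
  {w: True, u: True, b: True, e: True}


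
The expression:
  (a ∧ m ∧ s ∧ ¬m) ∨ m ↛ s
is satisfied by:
  {m: True, s: False}


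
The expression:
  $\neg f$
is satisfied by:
  {f: False}


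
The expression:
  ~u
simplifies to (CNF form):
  ~u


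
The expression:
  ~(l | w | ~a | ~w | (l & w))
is never true.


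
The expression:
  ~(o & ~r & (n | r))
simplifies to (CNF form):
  r | ~n | ~o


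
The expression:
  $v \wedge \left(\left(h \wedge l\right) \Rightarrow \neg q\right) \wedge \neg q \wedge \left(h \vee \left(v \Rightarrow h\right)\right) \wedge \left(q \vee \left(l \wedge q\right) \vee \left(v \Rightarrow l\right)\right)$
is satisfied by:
  {h: True, v: True, l: True, q: False}


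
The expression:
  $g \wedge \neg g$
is never true.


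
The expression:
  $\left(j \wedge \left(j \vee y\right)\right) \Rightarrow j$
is always true.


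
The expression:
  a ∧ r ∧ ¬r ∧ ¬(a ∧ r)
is never true.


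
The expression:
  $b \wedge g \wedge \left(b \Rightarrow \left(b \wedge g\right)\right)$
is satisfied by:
  {b: True, g: True}


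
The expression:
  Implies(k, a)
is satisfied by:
  {a: True, k: False}
  {k: False, a: False}
  {k: True, a: True}


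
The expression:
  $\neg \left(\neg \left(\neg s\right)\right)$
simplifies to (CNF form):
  $\neg s$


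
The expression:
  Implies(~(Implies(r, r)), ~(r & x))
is always true.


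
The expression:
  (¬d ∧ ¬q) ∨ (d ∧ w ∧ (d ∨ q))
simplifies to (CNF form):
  (d ∨ ¬d) ∧ (d ∨ ¬q) ∧ (w ∨ ¬d) ∧ (w ∨ ¬q)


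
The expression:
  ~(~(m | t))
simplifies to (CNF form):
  m | t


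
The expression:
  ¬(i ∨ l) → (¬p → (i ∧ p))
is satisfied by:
  {i: True, l: True, p: True}
  {i: True, l: True, p: False}
  {i: True, p: True, l: False}
  {i: True, p: False, l: False}
  {l: True, p: True, i: False}
  {l: True, p: False, i: False}
  {p: True, l: False, i: False}


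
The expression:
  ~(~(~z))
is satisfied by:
  {z: False}


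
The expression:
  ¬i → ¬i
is always true.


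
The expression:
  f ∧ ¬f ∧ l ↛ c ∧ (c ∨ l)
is never true.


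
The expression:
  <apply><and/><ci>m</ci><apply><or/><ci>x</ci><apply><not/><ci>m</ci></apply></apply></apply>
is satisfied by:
  {m: True, x: True}


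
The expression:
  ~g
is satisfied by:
  {g: False}


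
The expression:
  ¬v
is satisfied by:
  {v: False}


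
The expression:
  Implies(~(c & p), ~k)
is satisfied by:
  {c: True, p: True, k: False}
  {c: True, p: False, k: False}
  {p: True, c: False, k: False}
  {c: False, p: False, k: False}
  {c: True, k: True, p: True}


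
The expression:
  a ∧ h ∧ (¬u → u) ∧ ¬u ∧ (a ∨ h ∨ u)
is never true.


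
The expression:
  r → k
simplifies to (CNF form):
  k ∨ ¬r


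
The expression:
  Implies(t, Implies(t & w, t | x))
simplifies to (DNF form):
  True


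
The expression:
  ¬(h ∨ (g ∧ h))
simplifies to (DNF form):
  ¬h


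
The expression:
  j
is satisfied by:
  {j: True}


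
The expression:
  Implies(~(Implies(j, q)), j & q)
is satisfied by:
  {q: True, j: False}
  {j: False, q: False}
  {j: True, q: True}


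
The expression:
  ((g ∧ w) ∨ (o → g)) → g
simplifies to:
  g ∨ o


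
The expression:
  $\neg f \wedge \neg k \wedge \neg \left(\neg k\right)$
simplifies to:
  $\text{False}$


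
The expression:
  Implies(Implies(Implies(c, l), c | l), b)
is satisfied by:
  {b: True, l: False, c: False}
  {b: True, c: True, l: False}
  {b: True, l: True, c: False}
  {b: True, c: True, l: True}
  {c: False, l: False, b: False}


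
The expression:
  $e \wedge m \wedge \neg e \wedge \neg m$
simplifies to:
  $\text{False}$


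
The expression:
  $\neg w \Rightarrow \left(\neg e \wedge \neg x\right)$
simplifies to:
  $w \vee \left(\neg e \wedge \neg x\right)$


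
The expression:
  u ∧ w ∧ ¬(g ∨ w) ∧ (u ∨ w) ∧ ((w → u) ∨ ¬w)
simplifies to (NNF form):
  False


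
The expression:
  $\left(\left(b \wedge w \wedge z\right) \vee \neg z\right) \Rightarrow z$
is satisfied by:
  {z: True}


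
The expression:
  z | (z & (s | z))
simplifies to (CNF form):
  z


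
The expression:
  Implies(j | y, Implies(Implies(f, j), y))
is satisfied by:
  {y: True, j: False}
  {j: False, y: False}
  {j: True, y: True}


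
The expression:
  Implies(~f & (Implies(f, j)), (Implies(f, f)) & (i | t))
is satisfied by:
  {i: True, t: True, f: True}
  {i: True, t: True, f: False}
  {i: True, f: True, t: False}
  {i: True, f: False, t: False}
  {t: True, f: True, i: False}
  {t: True, f: False, i: False}
  {f: True, t: False, i: False}


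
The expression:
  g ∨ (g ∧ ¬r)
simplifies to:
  g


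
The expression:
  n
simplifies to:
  n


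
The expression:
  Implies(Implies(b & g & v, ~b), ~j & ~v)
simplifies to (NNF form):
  (b | ~v) & (g | ~v) & (v | ~j)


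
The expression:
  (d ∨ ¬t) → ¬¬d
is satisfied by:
  {d: True, t: True}
  {d: True, t: False}
  {t: True, d: False}


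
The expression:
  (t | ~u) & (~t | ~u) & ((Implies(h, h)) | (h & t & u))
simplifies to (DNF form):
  ~u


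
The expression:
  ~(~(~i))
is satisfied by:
  {i: False}


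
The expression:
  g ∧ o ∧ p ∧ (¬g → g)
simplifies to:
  g ∧ o ∧ p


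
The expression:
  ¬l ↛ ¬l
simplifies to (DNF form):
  False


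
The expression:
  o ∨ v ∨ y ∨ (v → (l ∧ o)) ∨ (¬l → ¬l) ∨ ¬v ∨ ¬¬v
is always true.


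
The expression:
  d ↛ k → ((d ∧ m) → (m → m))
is always true.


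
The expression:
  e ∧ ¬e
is never true.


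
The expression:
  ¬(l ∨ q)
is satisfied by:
  {q: False, l: False}


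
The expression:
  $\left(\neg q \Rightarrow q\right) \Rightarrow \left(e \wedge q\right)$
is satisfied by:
  {e: True, q: False}
  {q: False, e: False}
  {q: True, e: True}


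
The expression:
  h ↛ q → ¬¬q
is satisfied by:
  {q: True, h: False}
  {h: False, q: False}
  {h: True, q: True}


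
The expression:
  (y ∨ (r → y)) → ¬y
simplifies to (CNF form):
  ¬y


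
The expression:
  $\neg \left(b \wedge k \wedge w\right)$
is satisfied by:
  {w: False, k: False, b: False}
  {b: True, w: False, k: False}
  {k: True, w: False, b: False}
  {b: True, k: True, w: False}
  {w: True, b: False, k: False}
  {b: True, w: True, k: False}
  {k: True, w: True, b: False}


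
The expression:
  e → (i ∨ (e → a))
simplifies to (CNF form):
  a ∨ i ∨ ¬e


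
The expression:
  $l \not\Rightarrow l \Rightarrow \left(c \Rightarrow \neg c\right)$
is always true.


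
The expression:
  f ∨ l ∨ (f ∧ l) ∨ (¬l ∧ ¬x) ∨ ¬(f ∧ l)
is always true.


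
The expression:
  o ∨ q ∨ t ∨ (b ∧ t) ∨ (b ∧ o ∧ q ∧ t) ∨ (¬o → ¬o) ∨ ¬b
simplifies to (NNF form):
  True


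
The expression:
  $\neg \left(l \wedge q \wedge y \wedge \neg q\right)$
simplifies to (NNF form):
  $\text{True}$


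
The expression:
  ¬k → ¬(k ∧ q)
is always true.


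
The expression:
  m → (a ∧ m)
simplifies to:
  a ∨ ¬m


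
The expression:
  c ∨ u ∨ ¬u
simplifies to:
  True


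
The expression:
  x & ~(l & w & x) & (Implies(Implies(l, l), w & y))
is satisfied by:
  {w: True, x: True, y: True, l: False}


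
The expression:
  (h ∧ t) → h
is always true.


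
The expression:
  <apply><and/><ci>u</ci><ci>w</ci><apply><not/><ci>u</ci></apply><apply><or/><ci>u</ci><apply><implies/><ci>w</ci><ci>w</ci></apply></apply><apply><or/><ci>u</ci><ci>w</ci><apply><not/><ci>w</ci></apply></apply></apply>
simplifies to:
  <false/>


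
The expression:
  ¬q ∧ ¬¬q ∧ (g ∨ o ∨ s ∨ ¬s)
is never true.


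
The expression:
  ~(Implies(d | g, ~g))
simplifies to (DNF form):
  g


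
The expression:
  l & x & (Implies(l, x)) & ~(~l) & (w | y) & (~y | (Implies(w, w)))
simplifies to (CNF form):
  l & x & (w | y)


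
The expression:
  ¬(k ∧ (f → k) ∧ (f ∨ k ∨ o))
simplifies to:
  ¬k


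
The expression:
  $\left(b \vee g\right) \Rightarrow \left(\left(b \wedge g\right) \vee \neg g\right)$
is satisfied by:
  {b: True, g: False}
  {g: False, b: False}
  {g: True, b: True}


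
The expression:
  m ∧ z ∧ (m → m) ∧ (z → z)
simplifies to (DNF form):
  m ∧ z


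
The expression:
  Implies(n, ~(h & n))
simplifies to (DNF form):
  ~h | ~n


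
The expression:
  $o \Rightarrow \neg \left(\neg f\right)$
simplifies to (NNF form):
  $f \vee \neg o$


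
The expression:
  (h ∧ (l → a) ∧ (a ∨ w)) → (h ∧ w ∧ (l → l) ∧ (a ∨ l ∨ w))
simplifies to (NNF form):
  w ∨ ¬a ∨ ¬h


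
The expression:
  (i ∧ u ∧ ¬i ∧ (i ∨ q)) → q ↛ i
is always true.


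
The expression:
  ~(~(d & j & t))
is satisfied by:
  {t: True, j: True, d: True}


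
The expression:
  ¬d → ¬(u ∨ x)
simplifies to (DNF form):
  d ∨ (¬u ∧ ¬x)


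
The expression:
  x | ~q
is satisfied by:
  {x: True, q: False}
  {q: False, x: False}
  {q: True, x: True}


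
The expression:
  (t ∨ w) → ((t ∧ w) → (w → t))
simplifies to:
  True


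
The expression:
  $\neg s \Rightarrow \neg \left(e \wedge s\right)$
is always true.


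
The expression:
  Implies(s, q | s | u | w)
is always true.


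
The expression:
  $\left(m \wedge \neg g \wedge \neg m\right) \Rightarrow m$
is always true.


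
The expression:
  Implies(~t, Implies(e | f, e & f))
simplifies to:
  t | (e & f) | (~e & ~f)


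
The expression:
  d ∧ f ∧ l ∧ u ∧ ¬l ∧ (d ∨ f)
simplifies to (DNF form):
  False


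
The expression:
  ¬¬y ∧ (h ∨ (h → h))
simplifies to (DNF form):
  y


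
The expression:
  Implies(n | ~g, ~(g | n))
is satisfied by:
  {n: False}


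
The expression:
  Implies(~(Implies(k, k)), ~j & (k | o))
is always true.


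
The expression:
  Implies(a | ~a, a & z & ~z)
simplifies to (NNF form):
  False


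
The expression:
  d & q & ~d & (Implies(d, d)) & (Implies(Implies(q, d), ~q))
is never true.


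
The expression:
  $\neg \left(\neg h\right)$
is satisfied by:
  {h: True}


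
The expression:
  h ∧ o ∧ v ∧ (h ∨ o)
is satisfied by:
  {h: True, o: True, v: True}


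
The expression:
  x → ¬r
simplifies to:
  ¬r ∨ ¬x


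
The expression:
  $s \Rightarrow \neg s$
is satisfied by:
  {s: False}


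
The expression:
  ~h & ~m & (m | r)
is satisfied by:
  {r: True, h: False, m: False}


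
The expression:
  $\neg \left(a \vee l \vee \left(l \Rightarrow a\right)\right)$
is never true.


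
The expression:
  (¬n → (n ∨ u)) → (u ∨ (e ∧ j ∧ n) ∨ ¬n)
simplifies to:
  u ∨ (e ∧ j) ∨ ¬n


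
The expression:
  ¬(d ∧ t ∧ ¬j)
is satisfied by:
  {j: True, t: False, d: False}
  {j: False, t: False, d: False}
  {d: True, j: True, t: False}
  {d: True, j: False, t: False}
  {t: True, j: True, d: False}
  {t: True, j: False, d: False}
  {t: True, d: True, j: True}


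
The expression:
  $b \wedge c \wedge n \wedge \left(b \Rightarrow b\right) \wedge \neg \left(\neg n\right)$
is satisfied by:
  {c: True, b: True, n: True}


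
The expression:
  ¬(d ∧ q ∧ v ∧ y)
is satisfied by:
  {v: False, q: False, d: False, y: False}
  {y: True, v: False, q: False, d: False}
  {d: True, v: False, q: False, y: False}
  {y: True, d: True, v: False, q: False}
  {q: True, y: False, v: False, d: False}
  {y: True, q: True, v: False, d: False}
  {d: True, q: True, y: False, v: False}
  {y: True, d: True, q: True, v: False}
  {v: True, d: False, q: False, y: False}
  {y: True, v: True, d: False, q: False}
  {d: True, v: True, y: False, q: False}
  {y: True, d: True, v: True, q: False}
  {q: True, v: True, d: False, y: False}
  {y: True, q: True, v: True, d: False}
  {d: True, q: True, v: True, y: False}


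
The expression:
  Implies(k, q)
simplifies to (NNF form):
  q | ~k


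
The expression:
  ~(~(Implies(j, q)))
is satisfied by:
  {q: True, j: False}
  {j: False, q: False}
  {j: True, q: True}


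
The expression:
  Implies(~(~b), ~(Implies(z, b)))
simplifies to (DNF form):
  ~b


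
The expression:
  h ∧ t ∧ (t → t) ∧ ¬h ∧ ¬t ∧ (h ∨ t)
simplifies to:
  False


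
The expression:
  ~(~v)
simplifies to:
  v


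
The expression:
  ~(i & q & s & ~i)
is always true.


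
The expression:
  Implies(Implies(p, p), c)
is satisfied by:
  {c: True}


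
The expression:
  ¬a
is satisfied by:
  {a: False}


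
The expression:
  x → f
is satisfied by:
  {f: True, x: False}
  {x: False, f: False}
  {x: True, f: True}


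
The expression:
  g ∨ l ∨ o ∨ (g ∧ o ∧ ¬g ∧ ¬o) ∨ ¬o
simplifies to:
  True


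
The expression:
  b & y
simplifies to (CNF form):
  b & y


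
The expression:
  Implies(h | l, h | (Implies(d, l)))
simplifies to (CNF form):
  True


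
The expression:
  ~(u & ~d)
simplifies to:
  d | ~u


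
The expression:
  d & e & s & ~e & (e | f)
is never true.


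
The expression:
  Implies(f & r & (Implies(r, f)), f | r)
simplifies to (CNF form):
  True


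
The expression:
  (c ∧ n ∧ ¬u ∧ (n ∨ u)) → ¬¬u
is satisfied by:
  {u: True, c: False, n: False}
  {c: False, n: False, u: False}
  {n: True, u: True, c: False}
  {n: True, c: False, u: False}
  {u: True, c: True, n: False}
  {c: True, u: False, n: False}
  {n: True, c: True, u: True}


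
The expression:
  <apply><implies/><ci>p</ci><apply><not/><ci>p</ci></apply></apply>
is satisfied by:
  {p: False}


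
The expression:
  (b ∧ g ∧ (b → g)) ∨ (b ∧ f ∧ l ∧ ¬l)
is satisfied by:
  {b: True, g: True}


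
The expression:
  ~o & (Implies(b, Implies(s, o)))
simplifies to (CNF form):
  ~o & (~b | ~s)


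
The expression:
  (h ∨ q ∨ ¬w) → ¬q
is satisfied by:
  {q: False}


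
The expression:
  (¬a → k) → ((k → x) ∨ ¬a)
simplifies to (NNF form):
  x ∨ ¬a ∨ ¬k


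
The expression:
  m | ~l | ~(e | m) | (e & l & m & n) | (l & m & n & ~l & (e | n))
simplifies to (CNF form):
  m | ~e | ~l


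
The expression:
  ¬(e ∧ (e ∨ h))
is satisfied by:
  {e: False}


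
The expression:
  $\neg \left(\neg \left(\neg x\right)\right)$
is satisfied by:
  {x: False}


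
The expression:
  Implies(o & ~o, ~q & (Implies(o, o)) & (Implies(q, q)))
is always true.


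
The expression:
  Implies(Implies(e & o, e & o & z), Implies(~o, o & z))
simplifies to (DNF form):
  o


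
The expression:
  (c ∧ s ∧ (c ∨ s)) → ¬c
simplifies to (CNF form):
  ¬c ∨ ¬s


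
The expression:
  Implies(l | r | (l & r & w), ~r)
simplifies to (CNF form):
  ~r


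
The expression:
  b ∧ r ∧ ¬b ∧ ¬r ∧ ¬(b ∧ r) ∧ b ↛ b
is never true.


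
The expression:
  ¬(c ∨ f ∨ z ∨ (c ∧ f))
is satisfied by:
  {z: False, f: False, c: False}


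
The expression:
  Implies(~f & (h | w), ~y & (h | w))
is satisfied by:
  {f: True, w: False, h: False, y: False}
  {f: True, h: True, w: False, y: False}
  {f: True, w: True, h: False, y: False}
  {f: True, h: True, w: True, y: False}
  {f: False, w: False, h: False, y: False}
  {h: True, f: False, w: False, y: False}
  {w: True, f: False, h: False, y: False}
  {h: True, w: True, f: False, y: False}
  {y: True, f: True, w: False, h: False}
  {y: True, h: True, f: True, w: False}
  {y: True, f: True, w: True, h: False}
  {y: True, h: True, f: True, w: True}
  {y: True, f: False, w: False, h: False}


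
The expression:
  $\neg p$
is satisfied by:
  {p: False}


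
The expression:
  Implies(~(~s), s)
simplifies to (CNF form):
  True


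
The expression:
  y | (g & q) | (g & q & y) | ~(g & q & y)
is always true.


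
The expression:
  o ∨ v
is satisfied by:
  {o: True, v: True}
  {o: True, v: False}
  {v: True, o: False}


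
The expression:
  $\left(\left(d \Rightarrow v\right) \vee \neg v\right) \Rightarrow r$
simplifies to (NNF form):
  $r$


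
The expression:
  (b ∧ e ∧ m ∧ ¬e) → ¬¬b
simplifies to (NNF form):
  True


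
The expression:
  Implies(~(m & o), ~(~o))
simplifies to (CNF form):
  o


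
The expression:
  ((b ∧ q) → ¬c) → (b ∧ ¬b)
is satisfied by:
  {c: True, b: True, q: True}


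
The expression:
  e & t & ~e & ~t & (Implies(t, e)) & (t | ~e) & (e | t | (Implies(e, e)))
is never true.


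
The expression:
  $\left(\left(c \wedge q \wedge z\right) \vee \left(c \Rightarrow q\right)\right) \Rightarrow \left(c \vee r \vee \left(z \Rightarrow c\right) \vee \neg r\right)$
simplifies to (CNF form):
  $\text{True}$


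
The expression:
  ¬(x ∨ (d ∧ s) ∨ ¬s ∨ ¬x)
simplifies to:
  False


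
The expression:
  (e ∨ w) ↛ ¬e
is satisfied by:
  {e: True}


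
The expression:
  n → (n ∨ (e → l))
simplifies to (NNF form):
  True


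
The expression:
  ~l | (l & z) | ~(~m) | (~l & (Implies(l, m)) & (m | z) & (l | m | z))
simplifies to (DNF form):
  m | z | ~l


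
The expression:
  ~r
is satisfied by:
  {r: False}


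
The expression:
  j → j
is always true.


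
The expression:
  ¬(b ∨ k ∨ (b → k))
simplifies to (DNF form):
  False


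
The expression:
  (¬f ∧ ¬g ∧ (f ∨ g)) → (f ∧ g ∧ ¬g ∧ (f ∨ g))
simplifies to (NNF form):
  True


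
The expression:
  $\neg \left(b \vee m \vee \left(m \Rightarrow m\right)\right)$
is never true.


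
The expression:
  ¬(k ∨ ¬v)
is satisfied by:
  {v: True, k: False}


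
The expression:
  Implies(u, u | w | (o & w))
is always true.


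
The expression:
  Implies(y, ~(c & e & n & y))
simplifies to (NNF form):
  ~c | ~e | ~n | ~y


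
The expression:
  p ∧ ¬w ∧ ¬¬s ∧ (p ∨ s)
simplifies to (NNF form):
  p ∧ s ∧ ¬w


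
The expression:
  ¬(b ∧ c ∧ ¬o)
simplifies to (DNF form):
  o ∨ ¬b ∨ ¬c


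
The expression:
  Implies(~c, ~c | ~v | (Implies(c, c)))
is always true.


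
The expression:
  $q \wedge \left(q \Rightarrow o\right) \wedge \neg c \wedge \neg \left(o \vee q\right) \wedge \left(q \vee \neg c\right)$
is never true.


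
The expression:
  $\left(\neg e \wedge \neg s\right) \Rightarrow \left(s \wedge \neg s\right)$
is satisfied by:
  {e: True, s: True}
  {e: True, s: False}
  {s: True, e: False}


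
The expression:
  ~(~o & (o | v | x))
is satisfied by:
  {o: True, v: False, x: False}
  {x: True, o: True, v: False}
  {o: True, v: True, x: False}
  {x: True, o: True, v: True}
  {x: False, v: False, o: False}


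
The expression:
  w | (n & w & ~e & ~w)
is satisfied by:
  {w: True}


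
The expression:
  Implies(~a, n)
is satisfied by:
  {n: True, a: True}
  {n: True, a: False}
  {a: True, n: False}


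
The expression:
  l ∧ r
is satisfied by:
  {r: True, l: True}


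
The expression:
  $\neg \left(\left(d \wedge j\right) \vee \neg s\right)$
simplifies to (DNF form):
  $\left(s \wedge \neg d\right) \vee \left(s \wedge \neg j\right)$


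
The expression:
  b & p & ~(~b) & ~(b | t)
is never true.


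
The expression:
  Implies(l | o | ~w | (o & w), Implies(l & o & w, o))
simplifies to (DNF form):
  True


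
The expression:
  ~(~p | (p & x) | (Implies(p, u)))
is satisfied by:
  {p: True, u: False, x: False}


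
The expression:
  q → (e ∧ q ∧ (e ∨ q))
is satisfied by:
  {e: True, q: False}
  {q: False, e: False}
  {q: True, e: True}


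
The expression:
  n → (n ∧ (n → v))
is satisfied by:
  {v: True, n: False}
  {n: False, v: False}
  {n: True, v: True}


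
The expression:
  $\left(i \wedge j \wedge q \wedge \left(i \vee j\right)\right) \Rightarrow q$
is always true.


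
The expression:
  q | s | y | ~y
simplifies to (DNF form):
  True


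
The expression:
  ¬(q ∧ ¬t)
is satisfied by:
  {t: True, q: False}
  {q: False, t: False}
  {q: True, t: True}


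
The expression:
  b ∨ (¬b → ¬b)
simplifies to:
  True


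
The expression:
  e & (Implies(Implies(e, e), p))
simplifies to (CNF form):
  e & p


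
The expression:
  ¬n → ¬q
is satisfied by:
  {n: True, q: False}
  {q: False, n: False}
  {q: True, n: True}


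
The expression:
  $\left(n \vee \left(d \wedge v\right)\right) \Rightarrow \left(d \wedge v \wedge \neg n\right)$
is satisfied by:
  {n: False}


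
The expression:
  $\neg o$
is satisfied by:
  {o: False}


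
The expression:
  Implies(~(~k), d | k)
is always true.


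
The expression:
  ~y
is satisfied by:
  {y: False}


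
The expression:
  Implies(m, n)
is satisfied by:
  {n: True, m: False}
  {m: False, n: False}
  {m: True, n: True}


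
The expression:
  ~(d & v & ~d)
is always true.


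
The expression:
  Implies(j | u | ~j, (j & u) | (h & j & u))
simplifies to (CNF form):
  j & u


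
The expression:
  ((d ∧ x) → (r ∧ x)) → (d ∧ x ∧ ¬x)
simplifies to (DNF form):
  d ∧ x ∧ ¬r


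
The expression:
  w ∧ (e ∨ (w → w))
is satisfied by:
  {w: True}


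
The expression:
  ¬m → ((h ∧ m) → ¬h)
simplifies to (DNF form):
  True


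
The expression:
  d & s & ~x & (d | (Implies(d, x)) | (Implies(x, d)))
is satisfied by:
  {s: True, d: True, x: False}


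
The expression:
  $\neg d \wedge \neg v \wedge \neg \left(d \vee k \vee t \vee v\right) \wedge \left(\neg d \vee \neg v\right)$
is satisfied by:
  {d: False, v: False, t: False, k: False}


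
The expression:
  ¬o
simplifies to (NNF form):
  ¬o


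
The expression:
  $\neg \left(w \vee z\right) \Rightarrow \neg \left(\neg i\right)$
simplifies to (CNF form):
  $i \vee w \vee z$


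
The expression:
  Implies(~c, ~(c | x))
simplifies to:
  c | ~x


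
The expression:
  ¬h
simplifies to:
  ¬h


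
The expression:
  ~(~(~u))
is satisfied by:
  {u: False}


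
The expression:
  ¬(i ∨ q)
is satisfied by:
  {q: False, i: False}


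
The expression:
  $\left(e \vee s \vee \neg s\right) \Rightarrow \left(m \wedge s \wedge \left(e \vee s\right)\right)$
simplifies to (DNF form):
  $m \wedge s$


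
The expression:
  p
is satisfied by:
  {p: True}


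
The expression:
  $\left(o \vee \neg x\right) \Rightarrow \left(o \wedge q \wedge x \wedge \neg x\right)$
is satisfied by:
  {x: True, o: False}


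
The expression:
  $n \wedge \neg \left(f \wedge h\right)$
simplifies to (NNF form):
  $n \wedge \left(\neg f \vee \neg h\right)$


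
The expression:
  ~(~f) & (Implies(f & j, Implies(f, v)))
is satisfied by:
  {v: True, f: True, j: False}
  {f: True, j: False, v: False}
  {j: True, v: True, f: True}


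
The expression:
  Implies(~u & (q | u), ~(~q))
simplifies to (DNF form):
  True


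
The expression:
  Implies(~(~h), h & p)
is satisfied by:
  {p: True, h: False}
  {h: False, p: False}
  {h: True, p: True}


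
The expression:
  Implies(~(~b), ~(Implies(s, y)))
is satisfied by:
  {s: True, b: False, y: False}
  {s: False, b: False, y: False}
  {y: True, s: True, b: False}
  {y: True, s: False, b: False}
  {b: True, s: True, y: False}


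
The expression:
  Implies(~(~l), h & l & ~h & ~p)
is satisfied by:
  {l: False}


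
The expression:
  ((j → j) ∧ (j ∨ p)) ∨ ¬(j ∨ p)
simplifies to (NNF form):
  True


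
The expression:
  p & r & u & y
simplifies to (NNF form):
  p & r & u & y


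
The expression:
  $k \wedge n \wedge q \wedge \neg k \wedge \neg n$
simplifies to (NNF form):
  $\text{False}$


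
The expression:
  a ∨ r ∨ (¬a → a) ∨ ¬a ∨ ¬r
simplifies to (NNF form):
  True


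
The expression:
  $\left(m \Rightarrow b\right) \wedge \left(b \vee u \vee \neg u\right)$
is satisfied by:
  {b: True, m: False}
  {m: False, b: False}
  {m: True, b: True}


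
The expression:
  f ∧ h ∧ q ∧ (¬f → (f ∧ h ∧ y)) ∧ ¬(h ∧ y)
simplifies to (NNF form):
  f ∧ h ∧ q ∧ ¬y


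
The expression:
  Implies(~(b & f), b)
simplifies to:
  b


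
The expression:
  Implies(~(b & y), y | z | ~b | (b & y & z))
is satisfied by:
  {y: True, z: True, b: False}
  {y: True, z: False, b: False}
  {z: True, y: False, b: False}
  {y: False, z: False, b: False}
  {y: True, b: True, z: True}
  {y: True, b: True, z: False}
  {b: True, z: True, y: False}


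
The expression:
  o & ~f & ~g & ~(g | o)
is never true.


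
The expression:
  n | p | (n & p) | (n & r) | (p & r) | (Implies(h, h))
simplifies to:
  True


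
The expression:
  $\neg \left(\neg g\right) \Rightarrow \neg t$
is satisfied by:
  {g: False, t: False}
  {t: True, g: False}
  {g: True, t: False}


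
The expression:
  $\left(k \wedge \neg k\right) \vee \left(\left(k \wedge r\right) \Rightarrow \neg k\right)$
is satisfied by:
  {k: False, r: False}
  {r: True, k: False}
  {k: True, r: False}


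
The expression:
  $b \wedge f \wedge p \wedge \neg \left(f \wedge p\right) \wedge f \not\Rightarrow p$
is never true.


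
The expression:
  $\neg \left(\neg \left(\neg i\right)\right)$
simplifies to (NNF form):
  $\neg i$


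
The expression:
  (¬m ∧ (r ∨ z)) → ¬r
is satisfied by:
  {m: True, r: False}
  {r: False, m: False}
  {r: True, m: True}


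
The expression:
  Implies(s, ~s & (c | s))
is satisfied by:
  {s: False}


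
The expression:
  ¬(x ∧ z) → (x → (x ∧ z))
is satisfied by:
  {z: True, x: False}
  {x: False, z: False}
  {x: True, z: True}


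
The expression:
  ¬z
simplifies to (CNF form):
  ¬z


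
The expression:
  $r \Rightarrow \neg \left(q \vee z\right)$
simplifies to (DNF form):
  $\left(\neg q \wedge \neg z\right) \vee \neg r$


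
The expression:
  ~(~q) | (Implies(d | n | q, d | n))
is always true.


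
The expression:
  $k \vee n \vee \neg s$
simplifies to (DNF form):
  $k \vee n \vee \neg s$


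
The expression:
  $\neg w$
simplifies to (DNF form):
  $\neg w$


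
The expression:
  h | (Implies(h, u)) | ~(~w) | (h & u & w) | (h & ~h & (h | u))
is always true.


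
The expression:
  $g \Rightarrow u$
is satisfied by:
  {u: True, g: False}
  {g: False, u: False}
  {g: True, u: True}


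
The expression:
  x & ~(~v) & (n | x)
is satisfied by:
  {x: True, v: True}


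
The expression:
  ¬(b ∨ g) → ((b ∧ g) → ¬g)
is always true.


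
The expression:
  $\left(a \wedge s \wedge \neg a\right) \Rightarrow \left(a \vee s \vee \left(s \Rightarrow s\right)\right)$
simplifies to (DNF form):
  $\text{True}$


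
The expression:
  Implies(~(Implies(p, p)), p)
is always true.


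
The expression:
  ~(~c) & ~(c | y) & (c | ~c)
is never true.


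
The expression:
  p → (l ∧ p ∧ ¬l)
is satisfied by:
  {p: False}


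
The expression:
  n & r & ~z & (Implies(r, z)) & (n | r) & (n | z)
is never true.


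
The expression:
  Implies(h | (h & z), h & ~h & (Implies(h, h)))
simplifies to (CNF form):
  ~h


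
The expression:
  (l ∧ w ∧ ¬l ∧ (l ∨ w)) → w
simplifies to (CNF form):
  True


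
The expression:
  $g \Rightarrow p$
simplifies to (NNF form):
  $p \vee \neg g$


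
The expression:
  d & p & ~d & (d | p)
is never true.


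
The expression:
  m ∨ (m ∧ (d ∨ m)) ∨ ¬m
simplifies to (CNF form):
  True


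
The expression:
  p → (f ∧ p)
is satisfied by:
  {f: True, p: False}
  {p: False, f: False}
  {p: True, f: True}


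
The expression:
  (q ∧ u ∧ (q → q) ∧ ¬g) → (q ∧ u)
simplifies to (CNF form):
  True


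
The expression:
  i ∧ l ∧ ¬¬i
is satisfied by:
  {i: True, l: True}


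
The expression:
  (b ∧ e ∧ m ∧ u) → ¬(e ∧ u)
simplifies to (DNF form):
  ¬b ∨ ¬e ∨ ¬m ∨ ¬u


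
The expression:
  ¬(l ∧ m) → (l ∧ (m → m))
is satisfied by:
  {l: True}


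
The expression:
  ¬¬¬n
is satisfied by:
  {n: False}


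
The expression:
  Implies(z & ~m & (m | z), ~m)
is always true.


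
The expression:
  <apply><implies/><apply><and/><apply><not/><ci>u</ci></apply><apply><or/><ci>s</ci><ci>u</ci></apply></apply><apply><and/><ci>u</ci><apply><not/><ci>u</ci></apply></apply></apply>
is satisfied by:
  {u: True, s: False}
  {s: False, u: False}
  {s: True, u: True}


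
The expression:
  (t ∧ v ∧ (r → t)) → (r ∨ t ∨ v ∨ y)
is always true.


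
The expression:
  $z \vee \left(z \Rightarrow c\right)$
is always true.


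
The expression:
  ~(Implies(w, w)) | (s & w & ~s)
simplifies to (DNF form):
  False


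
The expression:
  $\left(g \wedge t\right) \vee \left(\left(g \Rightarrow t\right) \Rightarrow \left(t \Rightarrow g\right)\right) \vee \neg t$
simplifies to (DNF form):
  $g \vee \neg t$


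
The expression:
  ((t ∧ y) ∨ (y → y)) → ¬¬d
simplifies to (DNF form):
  d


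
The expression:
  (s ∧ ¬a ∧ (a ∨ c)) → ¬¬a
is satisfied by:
  {a: True, s: False, c: False}
  {s: False, c: False, a: False}
  {a: True, c: True, s: False}
  {c: True, s: False, a: False}
  {a: True, s: True, c: False}
  {s: True, a: False, c: False}
  {a: True, c: True, s: True}


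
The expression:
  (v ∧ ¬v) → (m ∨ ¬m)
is always true.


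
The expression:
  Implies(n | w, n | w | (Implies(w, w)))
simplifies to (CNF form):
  True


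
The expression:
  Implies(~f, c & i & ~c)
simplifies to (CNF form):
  f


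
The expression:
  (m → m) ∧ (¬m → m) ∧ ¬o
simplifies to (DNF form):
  m ∧ ¬o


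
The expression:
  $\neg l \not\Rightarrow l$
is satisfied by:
  {l: False}


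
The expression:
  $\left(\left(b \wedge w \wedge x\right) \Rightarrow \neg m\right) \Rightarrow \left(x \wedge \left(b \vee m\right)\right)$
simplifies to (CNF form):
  $x \wedge \left(b \vee m\right)$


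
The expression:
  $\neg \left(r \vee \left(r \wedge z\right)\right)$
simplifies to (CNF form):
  $\neg r$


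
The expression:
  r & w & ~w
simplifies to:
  False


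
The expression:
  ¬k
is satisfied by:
  {k: False}


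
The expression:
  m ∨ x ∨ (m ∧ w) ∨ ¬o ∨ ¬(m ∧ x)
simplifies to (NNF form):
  True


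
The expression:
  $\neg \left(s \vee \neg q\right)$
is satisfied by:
  {q: True, s: False}


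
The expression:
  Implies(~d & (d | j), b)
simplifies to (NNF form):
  b | d | ~j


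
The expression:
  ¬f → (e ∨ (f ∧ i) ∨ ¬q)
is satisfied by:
  {e: True, f: True, q: False}
  {e: True, f: False, q: False}
  {f: True, e: False, q: False}
  {e: False, f: False, q: False}
  {q: True, e: True, f: True}
  {q: True, e: True, f: False}
  {q: True, f: True, e: False}


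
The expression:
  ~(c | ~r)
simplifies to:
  r & ~c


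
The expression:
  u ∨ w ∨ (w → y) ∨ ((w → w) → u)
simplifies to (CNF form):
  True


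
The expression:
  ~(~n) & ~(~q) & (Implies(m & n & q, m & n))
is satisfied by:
  {q: True, n: True}


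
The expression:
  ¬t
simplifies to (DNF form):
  ¬t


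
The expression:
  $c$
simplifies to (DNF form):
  $c$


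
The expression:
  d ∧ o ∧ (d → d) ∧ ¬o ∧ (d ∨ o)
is never true.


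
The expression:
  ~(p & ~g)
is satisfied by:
  {g: True, p: False}
  {p: False, g: False}
  {p: True, g: True}


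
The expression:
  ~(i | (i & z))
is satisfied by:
  {i: False}


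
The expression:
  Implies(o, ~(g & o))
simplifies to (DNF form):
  ~g | ~o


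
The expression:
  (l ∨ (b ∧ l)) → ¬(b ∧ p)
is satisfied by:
  {l: False, p: False, b: False}
  {b: True, l: False, p: False}
  {p: True, l: False, b: False}
  {b: True, p: True, l: False}
  {l: True, b: False, p: False}
  {b: True, l: True, p: False}
  {p: True, l: True, b: False}


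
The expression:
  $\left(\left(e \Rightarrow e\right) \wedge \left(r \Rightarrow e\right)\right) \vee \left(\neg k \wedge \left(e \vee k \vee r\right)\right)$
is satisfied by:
  {e: True, k: False, r: False}
  {k: False, r: False, e: False}
  {r: True, e: True, k: False}
  {r: True, k: False, e: False}
  {e: True, k: True, r: False}
  {k: True, e: False, r: False}
  {r: True, k: True, e: True}


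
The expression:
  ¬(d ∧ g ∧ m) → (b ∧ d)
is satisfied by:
  {b: True, m: True, g: True, d: True}
  {b: True, m: True, d: True, g: False}
  {b: True, g: True, d: True, m: False}
  {b: True, d: True, g: False, m: False}
  {m: True, g: True, d: True, b: False}


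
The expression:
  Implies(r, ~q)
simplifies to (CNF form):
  ~q | ~r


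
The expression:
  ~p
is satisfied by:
  {p: False}


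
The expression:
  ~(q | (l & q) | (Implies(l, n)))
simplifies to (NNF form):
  l & ~n & ~q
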